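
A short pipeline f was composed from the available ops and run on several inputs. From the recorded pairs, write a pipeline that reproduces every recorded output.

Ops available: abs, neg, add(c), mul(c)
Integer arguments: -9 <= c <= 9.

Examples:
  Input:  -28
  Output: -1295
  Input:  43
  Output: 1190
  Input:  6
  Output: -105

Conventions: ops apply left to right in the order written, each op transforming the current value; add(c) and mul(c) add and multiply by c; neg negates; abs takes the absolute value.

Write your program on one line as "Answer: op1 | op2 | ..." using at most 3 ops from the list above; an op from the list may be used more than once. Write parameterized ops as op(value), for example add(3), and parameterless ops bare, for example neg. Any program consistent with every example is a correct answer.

add(-9) | mul(5) | mul(7)

Check, running the answer program on each example:
  -28 -> -37 -> -185 -> -1295
  43 -> 34 -> 170 -> 1190
  6 -> -3 -> -15 -> -105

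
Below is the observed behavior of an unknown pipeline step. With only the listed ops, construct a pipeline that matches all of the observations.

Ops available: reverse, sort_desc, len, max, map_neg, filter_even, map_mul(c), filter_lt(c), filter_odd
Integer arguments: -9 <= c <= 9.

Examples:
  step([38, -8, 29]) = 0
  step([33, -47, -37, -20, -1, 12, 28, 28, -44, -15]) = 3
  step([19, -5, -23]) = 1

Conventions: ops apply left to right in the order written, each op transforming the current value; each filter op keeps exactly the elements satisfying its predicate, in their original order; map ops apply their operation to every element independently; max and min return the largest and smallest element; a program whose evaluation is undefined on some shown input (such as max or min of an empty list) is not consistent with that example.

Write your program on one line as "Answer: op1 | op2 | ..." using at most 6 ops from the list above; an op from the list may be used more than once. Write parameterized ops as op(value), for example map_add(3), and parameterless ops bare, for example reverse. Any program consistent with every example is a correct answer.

filter_odd | sort_desc | filter_lt(-4) | reverse | filter_lt(-8) | len

Check, running the answer program on each example:
  [38, -8, 29] -> [29] -> [29] -> [] -> [] -> [] -> 0
  [33, -47, -37, -20, -1, 12, 28, 28, -44, -15] -> [33, -47, -37, -1, -15] -> [33, -1, -15, -37, -47] -> [-15, -37, -47] -> [-47, -37, -15] -> [-47, -37, -15] -> 3
  [19, -5, -23] -> [19, -5, -23] -> [19, -5, -23] -> [-5, -23] -> [-23, -5] -> [-23] -> 1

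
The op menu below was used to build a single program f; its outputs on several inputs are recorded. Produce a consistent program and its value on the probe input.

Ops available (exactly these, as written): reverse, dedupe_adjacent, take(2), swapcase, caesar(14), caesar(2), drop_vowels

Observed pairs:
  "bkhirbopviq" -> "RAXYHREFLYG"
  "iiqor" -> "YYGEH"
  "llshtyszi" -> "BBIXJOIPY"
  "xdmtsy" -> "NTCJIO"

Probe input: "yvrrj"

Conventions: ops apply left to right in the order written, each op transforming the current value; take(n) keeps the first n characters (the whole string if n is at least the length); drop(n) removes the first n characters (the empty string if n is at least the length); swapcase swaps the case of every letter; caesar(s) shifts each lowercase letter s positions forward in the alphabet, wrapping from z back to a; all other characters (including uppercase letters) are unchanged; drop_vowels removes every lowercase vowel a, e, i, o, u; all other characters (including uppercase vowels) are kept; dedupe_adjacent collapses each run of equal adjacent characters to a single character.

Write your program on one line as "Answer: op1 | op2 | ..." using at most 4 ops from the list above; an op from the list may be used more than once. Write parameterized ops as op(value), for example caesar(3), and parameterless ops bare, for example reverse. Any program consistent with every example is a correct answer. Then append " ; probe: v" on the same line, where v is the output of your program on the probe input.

caesar(14) | caesar(2) | swapcase ; probe: "OLHHZ"

Check, running the answer program on each example:
  "bkhirbopviq" -> "pyvwfpcdjwe" -> "raxyhreflyg" -> "RAXYHREFLYG"
  "iiqor" -> "wwecf" -> "yygeh" -> "YYGEH"
  "llshtyszi" -> "zzgvhmgnw" -> "bbixjoipy" -> "BBIXJOIPY"
  "xdmtsy" -> "lrahgm" -> "ntcjio" -> "NTCJIO"
  probe: "yvrrj" -> "mjffx" -> "olhhz" -> "OLHHZ"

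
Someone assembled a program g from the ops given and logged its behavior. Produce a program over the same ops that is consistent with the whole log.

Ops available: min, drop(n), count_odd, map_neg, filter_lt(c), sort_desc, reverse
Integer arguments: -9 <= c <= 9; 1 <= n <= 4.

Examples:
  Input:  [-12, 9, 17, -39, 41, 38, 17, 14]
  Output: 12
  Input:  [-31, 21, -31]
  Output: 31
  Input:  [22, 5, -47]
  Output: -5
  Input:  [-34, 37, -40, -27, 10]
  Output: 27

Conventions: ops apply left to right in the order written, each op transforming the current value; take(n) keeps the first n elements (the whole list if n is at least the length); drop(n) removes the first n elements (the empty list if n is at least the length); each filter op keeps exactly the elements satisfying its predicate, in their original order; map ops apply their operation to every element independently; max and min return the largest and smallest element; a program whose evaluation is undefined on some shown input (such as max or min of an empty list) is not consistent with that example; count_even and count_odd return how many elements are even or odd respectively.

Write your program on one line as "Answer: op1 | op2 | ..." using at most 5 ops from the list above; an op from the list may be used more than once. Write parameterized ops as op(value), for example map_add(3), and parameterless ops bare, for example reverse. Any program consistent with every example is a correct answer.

filter_lt(8) | map_neg | sort_desc | reverse | min

Check, running the answer program on each example:
  [-12, 9, 17, -39, 41, 38, 17, 14] -> [-12, -39] -> [12, 39] -> [39, 12] -> [12, 39] -> 12
  [-31, 21, -31] -> [-31, -31] -> [31, 31] -> [31, 31] -> [31, 31] -> 31
  [22, 5, -47] -> [5, -47] -> [-5, 47] -> [47, -5] -> [-5, 47] -> -5
  [-34, 37, -40, -27, 10] -> [-34, -40, -27] -> [34, 40, 27] -> [40, 34, 27] -> [27, 34, 40] -> 27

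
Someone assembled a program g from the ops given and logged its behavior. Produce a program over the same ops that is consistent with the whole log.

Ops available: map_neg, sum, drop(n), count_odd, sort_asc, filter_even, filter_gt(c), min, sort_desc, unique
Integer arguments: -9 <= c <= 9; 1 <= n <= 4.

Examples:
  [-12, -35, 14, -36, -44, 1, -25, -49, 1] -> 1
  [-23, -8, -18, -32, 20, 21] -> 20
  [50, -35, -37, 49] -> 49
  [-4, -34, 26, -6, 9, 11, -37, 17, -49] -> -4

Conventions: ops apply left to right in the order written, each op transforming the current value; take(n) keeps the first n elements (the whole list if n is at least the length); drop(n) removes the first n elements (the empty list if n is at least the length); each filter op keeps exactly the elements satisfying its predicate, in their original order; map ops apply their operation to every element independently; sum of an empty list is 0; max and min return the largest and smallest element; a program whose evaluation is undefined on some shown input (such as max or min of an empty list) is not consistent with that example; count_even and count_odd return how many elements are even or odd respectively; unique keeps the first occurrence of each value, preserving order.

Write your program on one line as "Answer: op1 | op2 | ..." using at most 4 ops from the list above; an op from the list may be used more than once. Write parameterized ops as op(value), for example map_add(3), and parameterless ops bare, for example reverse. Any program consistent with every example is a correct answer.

sort_desc | filter_gt(-6) | min

Check, running the answer program on each example:
  [-12, -35, 14, -36, -44, 1, -25, -49, 1] -> [14, 1, 1, -12, -25, -35, -36, -44, -49] -> [14, 1, 1] -> 1
  [-23, -8, -18, -32, 20, 21] -> [21, 20, -8, -18, -23, -32] -> [21, 20] -> 20
  [50, -35, -37, 49] -> [50, 49, -35, -37] -> [50, 49] -> 49
  [-4, -34, 26, -6, 9, 11, -37, 17, -49] -> [26, 17, 11, 9, -4, -6, -34, -37, -49] -> [26, 17, 11, 9, -4] -> -4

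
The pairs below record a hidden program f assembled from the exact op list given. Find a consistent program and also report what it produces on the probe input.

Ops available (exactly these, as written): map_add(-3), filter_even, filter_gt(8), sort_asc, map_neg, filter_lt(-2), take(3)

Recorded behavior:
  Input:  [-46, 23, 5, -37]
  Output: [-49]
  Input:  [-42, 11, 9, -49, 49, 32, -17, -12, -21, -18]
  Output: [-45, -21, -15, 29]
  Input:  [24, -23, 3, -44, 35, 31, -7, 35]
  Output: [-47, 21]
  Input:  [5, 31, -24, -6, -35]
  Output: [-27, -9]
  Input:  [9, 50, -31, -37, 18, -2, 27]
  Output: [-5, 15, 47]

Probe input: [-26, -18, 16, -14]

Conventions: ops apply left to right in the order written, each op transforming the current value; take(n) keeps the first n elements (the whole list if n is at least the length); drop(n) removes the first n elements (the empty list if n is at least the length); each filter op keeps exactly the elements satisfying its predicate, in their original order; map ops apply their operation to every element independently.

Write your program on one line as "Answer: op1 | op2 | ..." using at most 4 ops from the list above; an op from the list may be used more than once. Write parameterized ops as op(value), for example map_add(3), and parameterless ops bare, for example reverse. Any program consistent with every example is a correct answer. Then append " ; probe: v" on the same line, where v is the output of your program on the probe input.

filter_even | sort_asc | map_add(-3) ; probe: [-29, -21, -17, 13]

Check, running the answer program on each example:
  [-46, 23, 5, -37] -> [-46] -> [-46] -> [-49]
  [-42, 11, 9, -49, 49, 32, -17, -12, -21, -18] -> [-42, 32, -12, -18] -> [-42, -18, -12, 32] -> [-45, -21, -15, 29]
  [24, -23, 3, -44, 35, 31, -7, 35] -> [24, -44] -> [-44, 24] -> [-47, 21]
  [5, 31, -24, -6, -35] -> [-24, -6] -> [-24, -6] -> [-27, -9]
  [9, 50, -31, -37, 18, -2, 27] -> [50, 18, -2] -> [-2, 18, 50] -> [-5, 15, 47]
  probe: [-26, -18, 16, -14] -> [-26, -18, 16, -14] -> [-26, -18, -14, 16] -> [-29, -21, -17, 13]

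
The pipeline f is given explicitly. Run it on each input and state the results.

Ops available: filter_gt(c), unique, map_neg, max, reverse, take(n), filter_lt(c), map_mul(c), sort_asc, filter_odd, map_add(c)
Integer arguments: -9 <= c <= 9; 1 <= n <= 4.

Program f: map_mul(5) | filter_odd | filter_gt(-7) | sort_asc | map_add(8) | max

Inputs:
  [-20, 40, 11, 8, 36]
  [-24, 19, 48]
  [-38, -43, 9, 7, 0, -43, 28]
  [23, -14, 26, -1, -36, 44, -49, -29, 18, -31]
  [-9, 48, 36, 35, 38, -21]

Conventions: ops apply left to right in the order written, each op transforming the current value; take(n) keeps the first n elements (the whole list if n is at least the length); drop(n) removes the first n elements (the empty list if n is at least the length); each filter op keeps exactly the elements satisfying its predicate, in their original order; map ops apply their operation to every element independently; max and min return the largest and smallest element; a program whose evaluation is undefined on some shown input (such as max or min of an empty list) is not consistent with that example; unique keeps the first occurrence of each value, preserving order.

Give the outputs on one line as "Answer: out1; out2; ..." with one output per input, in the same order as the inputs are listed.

63; 103; 53; 123; 183

Execution, op by op:
  [-20, 40, 11, 8, 36] -> [-100, 200, 55, 40, 180] -> [55] -> [55] -> [55] -> [63] -> 63
  [-24, 19, 48] -> [-120, 95, 240] -> [95] -> [95] -> [95] -> [103] -> 103
  [-38, -43, 9, 7, 0, -43, 28] -> [-190, -215, 45, 35, 0, -215, 140] -> [-215, 45, 35, -215] -> [45, 35] -> [35, 45] -> [43, 53] -> 53
  [23, -14, 26, -1, -36, 44, -49, -29, 18, -31] -> [115, -70, 130, -5, -180, 220, -245, -145, 90, -155] -> [115, -5, -245, -145, -155] -> [115, -5] -> [-5, 115] -> [3, 123] -> 123
  [-9, 48, 36, 35, 38, -21] -> [-45, 240, 180, 175, 190, -105] -> [-45, 175, -105] -> [175] -> [175] -> [183] -> 183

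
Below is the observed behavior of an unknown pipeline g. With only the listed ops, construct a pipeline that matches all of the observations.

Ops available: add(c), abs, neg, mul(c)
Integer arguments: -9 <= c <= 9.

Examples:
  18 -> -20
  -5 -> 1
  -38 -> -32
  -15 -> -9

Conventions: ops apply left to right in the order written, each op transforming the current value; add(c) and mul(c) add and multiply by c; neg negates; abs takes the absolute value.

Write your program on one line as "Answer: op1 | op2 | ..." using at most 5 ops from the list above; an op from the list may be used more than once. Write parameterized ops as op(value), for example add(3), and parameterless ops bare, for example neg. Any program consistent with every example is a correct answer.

add(1) | add(3) | abs | neg | add(2)

Check, running the answer program on each example:
  18 -> 19 -> 22 -> 22 -> -22 -> -20
  -5 -> -4 -> -1 -> 1 -> -1 -> 1
  -38 -> -37 -> -34 -> 34 -> -34 -> -32
  -15 -> -14 -> -11 -> 11 -> -11 -> -9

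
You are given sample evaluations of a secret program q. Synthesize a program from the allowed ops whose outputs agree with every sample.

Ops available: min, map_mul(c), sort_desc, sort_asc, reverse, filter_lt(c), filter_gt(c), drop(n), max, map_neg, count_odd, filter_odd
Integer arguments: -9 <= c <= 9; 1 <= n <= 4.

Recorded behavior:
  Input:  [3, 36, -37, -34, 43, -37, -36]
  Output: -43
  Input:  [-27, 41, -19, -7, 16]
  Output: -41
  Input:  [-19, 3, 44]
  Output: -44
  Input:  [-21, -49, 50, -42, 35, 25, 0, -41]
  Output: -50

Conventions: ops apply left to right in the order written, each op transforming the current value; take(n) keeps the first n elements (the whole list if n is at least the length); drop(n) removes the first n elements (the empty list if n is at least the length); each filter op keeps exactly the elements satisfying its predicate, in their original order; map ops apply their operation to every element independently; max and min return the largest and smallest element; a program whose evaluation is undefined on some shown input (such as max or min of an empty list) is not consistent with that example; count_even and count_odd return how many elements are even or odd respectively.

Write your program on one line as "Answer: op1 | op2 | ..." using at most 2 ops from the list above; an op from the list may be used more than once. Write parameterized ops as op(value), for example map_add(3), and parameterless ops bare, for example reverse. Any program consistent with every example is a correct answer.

map_mul(-1) | min

Check, running the answer program on each example:
  [3, 36, -37, -34, 43, -37, -36] -> [-3, -36, 37, 34, -43, 37, 36] -> -43
  [-27, 41, -19, -7, 16] -> [27, -41, 19, 7, -16] -> -41
  [-19, 3, 44] -> [19, -3, -44] -> -44
  [-21, -49, 50, -42, 35, 25, 0, -41] -> [21, 49, -50, 42, -35, -25, 0, 41] -> -50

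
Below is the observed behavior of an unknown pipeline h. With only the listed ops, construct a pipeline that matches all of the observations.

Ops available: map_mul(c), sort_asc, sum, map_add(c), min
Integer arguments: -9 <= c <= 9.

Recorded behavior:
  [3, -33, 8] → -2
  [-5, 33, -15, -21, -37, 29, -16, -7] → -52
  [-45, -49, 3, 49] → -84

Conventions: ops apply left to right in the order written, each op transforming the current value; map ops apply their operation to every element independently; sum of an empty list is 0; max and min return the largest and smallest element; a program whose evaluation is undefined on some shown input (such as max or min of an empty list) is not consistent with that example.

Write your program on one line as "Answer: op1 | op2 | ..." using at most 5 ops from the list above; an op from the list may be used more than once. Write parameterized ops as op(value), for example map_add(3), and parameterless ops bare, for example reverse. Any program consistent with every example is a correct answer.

map_add(-9) | map_add(2) | map_mul(-2) | min

Check, running the answer program on each example:
  [3, -33, 8] -> [-6, -42, -1] -> [-4, -40, 1] -> [8, 80, -2] -> -2
  [-5, 33, -15, -21, -37, 29, -16, -7] -> [-14, 24, -24, -30, -46, 20, -25, -16] -> [-12, 26, -22, -28, -44, 22, -23, -14] -> [24, -52, 44, 56, 88, -44, 46, 28] -> -52
  [-45, -49, 3, 49] -> [-54, -58, -6, 40] -> [-52, -56, -4, 42] -> [104, 112, 8, -84] -> -84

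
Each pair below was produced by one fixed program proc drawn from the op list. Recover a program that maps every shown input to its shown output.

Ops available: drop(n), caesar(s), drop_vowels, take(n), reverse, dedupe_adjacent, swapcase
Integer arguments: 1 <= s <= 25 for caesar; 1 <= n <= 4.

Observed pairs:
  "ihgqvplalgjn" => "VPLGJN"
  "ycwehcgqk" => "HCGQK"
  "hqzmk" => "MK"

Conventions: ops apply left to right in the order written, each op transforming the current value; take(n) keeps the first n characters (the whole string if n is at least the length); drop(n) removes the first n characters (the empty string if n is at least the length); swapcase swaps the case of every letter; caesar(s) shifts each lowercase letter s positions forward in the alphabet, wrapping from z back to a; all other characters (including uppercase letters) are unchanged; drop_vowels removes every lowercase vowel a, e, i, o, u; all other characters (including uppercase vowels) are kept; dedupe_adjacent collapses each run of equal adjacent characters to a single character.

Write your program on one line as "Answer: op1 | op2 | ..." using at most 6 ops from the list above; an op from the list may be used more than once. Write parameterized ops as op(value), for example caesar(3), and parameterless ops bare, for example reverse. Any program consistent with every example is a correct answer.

drop_vowels | drop(3) | reverse | dedupe_adjacent | swapcase | reverse

Check, running the answer program on each example:
  "ihgqvplalgjn" -> "hgqvpllgjn" -> "vpllgjn" -> "njgllpv" -> "njglpv" -> "NJGLPV" -> "VPLGJN"
  "ycwehcgqk" -> "ycwhcgqk" -> "hcgqk" -> "kqgch" -> "kqgch" -> "KQGCH" -> "HCGQK"
  "hqzmk" -> "hqzmk" -> "mk" -> "km" -> "km" -> "KM" -> "MK"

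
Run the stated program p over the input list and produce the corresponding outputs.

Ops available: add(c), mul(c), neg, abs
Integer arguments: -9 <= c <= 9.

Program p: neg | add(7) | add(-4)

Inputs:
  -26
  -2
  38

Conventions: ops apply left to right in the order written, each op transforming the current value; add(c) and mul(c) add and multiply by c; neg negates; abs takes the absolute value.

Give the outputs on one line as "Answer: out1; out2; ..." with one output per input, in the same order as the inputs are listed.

29; 5; -35

Execution, op by op:
  -26 -> 26 -> 33 -> 29
  -2 -> 2 -> 9 -> 5
  38 -> -38 -> -31 -> -35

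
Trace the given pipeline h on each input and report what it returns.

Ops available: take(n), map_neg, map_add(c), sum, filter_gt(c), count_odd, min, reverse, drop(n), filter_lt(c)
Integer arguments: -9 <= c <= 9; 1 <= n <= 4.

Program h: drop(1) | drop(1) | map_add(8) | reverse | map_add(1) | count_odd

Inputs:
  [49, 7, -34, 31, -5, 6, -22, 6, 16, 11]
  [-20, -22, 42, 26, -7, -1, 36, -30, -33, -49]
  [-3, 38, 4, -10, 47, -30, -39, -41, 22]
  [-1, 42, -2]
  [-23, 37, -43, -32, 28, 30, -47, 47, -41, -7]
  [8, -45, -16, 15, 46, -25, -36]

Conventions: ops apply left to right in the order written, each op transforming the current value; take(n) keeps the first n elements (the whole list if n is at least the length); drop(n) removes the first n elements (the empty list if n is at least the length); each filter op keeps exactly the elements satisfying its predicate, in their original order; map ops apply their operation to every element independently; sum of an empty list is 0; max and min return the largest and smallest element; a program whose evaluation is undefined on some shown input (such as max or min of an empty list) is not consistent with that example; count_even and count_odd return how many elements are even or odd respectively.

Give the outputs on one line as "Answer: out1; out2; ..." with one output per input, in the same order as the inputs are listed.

5; 4; 4; 1; 3; 3

Execution, op by op:
  [49, 7, -34, 31, -5, 6, -22, 6, 16, 11] -> [7, -34, 31, -5, 6, -22, 6, 16, 11] -> [-34, 31, -5, 6, -22, 6, 16, 11] -> [-26, 39, 3, 14, -14, 14, 24, 19] -> [19, 24, 14, -14, 14, 3, 39, -26] -> [20, 25, 15, -13, 15, 4, 40, -25] -> 5
  [-20, -22, 42, 26, -7, -1, 36, -30, -33, -49] -> [-22, 42, 26, -7, -1, 36, -30, -33, -49] -> [42, 26, -7, -1, 36, -30, -33, -49] -> [50, 34, 1, 7, 44, -22, -25, -41] -> [-41, -25, -22, 44, 7, 1, 34, 50] -> [-40, -24, -21, 45, 8, 2, 35, 51] -> 4
  [-3, 38, 4, -10, 47, -30, -39, -41, 22] -> [38, 4, -10, 47, -30, -39, -41, 22] -> [4, -10, 47, -30, -39, -41, 22] -> [12, -2, 55, -22, -31, -33, 30] -> [30, -33, -31, -22, 55, -2, 12] -> [31, -32, -30, -21, 56, -1, 13] -> 4
  [-1, 42, -2] -> [42, -2] -> [-2] -> [6] -> [6] -> [7] -> 1
  [-23, 37, -43, -32, 28, 30, -47, 47, -41, -7] -> [37, -43, -32, 28, 30, -47, 47, -41, -7] -> [-43, -32, 28, 30, -47, 47, -41, -7] -> [-35, -24, 36, 38, -39, 55, -33, 1] -> [1, -33, 55, -39, 38, 36, -24, -35] -> [2, -32, 56, -38, 39, 37, -23, -34] -> 3
  [8, -45, -16, 15, 46, -25, -36] -> [-45, -16, 15, 46, -25, -36] -> [-16, 15, 46, -25, -36] -> [-8, 23, 54, -17, -28] -> [-28, -17, 54, 23, -8] -> [-27, -16, 55, 24, -7] -> 3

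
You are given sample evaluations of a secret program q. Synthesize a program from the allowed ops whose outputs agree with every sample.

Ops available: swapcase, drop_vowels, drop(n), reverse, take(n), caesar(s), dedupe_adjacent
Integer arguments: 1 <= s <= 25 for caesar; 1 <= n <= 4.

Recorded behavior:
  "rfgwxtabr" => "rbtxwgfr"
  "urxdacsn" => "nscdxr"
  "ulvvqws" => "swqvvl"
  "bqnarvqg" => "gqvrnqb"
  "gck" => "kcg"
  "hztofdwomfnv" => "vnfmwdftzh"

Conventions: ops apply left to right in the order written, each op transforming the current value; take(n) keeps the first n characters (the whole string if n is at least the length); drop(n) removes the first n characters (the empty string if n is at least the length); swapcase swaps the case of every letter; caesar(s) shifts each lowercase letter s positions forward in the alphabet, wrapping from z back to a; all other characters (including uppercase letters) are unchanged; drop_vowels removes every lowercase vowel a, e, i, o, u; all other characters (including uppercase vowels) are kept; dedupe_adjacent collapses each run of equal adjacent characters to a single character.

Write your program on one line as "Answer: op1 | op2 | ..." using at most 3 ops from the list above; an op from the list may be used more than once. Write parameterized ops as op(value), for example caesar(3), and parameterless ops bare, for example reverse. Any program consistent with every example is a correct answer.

reverse | drop_vowels

Check, running the answer program on each example:
  "rfgwxtabr" -> "rbatxwgfr" -> "rbtxwgfr"
  "urxdacsn" -> "nscadxru" -> "nscdxr"
  "ulvvqws" -> "swqvvlu" -> "swqvvl"
  "bqnarvqg" -> "gqvranqb" -> "gqvrnqb"
  "gck" -> "kcg" -> "kcg"
  "hztofdwomfnv" -> "vnfmowdfotzh" -> "vnfmwdftzh"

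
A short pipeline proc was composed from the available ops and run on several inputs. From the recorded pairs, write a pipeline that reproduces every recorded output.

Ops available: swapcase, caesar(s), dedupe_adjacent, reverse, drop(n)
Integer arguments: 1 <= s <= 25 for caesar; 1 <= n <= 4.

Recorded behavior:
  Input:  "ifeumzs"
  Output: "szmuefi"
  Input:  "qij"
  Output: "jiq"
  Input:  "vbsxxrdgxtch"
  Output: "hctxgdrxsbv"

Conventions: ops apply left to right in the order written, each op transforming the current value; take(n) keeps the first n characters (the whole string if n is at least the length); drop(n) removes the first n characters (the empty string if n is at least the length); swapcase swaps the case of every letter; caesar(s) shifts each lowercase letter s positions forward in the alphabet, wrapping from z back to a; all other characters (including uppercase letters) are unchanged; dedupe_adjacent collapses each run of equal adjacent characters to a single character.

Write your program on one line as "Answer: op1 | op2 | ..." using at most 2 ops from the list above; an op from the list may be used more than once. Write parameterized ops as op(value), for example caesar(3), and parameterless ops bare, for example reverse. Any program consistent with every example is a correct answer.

reverse | dedupe_adjacent

Check, running the answer program on each example:
  "ifeumzs" -> "szmuefi" -> "szmuefi"
  "qij" -> "jiq" -> "jiq"
  "vbsxxrdgxtch" -> "hctxgdrxxsbv" -> "hctxgdrxsbv"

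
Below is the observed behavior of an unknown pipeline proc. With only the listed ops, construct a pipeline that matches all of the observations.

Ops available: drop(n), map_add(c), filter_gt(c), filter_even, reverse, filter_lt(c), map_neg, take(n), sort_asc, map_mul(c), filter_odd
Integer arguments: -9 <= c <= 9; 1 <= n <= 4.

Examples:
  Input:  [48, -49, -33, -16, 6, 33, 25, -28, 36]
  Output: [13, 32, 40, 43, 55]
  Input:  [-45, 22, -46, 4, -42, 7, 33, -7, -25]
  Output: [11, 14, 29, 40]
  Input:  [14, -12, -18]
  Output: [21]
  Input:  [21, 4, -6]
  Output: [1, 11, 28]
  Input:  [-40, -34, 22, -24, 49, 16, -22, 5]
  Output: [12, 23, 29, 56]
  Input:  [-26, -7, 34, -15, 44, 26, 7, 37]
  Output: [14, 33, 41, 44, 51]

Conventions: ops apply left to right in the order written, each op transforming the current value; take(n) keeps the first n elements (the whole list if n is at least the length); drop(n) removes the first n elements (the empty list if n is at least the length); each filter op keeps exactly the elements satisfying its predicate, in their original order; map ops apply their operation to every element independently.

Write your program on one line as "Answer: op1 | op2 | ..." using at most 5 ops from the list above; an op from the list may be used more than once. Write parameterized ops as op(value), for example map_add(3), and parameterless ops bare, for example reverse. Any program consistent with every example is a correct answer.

map_add(9) | filter_gt(2) | sort_asc | map_add(-2)

Check, running the answer program on each example:
  [48, -49, -33, -16, 6, 33, 25, -28, 36] -> [57, -40, -24, -7, 15, 42, 34, -19, 45] -> [57, 15, 42, 34, 45] -> [15, 34, 42, 45, 57] -> [13, 32, 40, 43, 55]
  [-45, 22, -46, 4, -42, 7, 33, -7, -25] -> [-36, 31, -37, 13, -33, 16, 42, 2, -16] -> [31, 13, 16, 42] -> [13, 16, 31, 42] -> [11, 14, 29, 40]
  [14, -12, -18] -> [23, -3, -9] -> [23] -> [23] -> [21]
  [21, 4, -6] -> [30, 13, 3] -> [30, 13, 3] -> [3, 13, 30] -> [1, 11, 28]
  [-40, -34, 22, -24, 49, 16, -22, 5] -> [-31, -25, 31, -15, 58, 25, -13, 14] -> [31, 58, 25, 14] -> [14, 25, 31, 58] -> [12, 23, 29, 56]
  [-26, -7, 34, -15, 44, 26, 7, 37] -> [-17, 2, 43, -6, 53, 35, 16, 46] -> [43, 53, 35, 16, 46] -> [16, 35, 43, 46, 53] -> [14, 33, 41, 44, 51]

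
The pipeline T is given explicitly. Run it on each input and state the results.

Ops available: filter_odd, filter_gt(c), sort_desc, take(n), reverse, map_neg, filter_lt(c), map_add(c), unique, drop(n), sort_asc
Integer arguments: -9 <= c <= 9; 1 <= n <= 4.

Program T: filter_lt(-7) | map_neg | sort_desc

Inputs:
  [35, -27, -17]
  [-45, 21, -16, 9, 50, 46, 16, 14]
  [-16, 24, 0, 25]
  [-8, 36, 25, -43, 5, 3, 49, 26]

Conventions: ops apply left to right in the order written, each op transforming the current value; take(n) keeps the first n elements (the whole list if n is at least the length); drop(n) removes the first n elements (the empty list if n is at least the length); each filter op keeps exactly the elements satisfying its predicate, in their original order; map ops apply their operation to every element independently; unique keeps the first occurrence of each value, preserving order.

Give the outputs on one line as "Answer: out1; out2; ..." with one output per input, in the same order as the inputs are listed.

Execution, op by op:
  [35, -27, -17] -> [-27, -17] -> [27, 17] -> [27, 17]
  [-45, 21, -16, 9, 50, 46, 16, 14] -> [-45, -16] -> [45, 16] -> [45, 16]
  [-16, 24, 0, 25] -> [-16] -> [16] -> [16]
  [-8, 36, 25, -43, 5, 3, 49, 26] -> [-8, -43] -> [8, 43] -> [43, 8]

[27, 17]; [45, 16]; [16]; [43, 8]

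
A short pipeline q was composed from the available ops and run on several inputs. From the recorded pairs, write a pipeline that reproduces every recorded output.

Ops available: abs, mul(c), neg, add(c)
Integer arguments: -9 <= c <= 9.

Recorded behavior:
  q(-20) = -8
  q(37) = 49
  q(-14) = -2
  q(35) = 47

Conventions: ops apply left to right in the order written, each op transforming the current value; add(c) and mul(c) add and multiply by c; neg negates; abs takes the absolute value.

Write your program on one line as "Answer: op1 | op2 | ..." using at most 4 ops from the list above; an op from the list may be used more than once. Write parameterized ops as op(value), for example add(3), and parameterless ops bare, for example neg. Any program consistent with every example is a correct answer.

add(8) | neg | add(-4) | neg

Check, running the answer program on each example:
  -20 -> -12 -> 12 -> 8 -> -8
  37 -> 45 -> -45 -> -49 -> 49
  -14 -> -6 -> 6 -> 2 -> -2
  35 -> 43 -> -43 -> -47 -> 47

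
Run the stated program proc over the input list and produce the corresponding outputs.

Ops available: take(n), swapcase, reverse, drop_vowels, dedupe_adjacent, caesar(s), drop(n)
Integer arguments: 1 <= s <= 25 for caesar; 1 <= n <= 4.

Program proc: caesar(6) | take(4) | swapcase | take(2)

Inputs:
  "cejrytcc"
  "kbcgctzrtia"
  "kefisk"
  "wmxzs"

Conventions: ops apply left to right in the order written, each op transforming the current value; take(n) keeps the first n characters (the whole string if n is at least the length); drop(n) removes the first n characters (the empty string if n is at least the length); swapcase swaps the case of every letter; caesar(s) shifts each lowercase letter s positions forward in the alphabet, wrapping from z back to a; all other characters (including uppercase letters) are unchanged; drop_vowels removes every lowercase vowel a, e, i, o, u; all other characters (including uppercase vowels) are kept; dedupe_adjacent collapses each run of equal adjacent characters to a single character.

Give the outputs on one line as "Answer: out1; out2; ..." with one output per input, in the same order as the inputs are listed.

"IK"; "QH"; "QK"; "CS"

Execution, op by op:
  "cejrytcc" -> "ikpxezii" -> "ikpx" -> "IKPX" -> "IK"
  "kbcgctzrtia" -> "qhimizfxzog" -> "qhim" -> "QHIM" -> "QH"
  "kefisk" -> "qkloyq" -> "qklo" -> "QKLO" -> "QK"
  "wmxzs" -> "csdfy" -> "csdf" -> "CSDF" -> "CS"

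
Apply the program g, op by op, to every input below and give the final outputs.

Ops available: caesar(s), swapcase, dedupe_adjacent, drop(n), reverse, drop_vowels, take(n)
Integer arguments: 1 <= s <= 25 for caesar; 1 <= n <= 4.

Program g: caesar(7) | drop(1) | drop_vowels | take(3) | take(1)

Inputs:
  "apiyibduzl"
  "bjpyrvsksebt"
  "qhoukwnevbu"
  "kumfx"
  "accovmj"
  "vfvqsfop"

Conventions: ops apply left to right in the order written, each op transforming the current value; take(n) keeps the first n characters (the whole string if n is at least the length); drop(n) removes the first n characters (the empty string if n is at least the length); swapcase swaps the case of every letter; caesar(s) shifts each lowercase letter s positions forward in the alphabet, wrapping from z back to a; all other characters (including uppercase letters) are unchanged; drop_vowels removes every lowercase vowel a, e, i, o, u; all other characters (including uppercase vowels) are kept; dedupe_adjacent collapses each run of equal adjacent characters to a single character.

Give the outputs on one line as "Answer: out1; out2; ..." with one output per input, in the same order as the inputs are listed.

Execution, op by op:
  "apiyibduzl" -> "hwpfpikbgs" -> "wpfpikbgs" -> "wpfpkbgs" -> "wpf" -> "w"
  "bjpyrvsksebt" -> "iqwfyczrzlia" -> "qwfyczrzlia" -> "qwfyczrzl" -> "qwf" -> "q"
  "qhoukwnevbu" -> "xovbrdulcib" -> "ovbrdulcib" -> "vbrdlcb" -> "vbr" -> "v"
  "kumfx" -> "rbtme" -> "btme" -> "btm" -> "btm" -> "b"
  "accovmj" -> "hjjvctq" -> "jjvctq" -> "jjvctq" -> "jjv" -> "j"
  "vfvqsfop" -> "cmcxzmvw" -> "mcxzmvw" -> "mcxzmvw" -> "mcx" -> "m"

"w"; "q"; "v"; "b"; "j"; "m"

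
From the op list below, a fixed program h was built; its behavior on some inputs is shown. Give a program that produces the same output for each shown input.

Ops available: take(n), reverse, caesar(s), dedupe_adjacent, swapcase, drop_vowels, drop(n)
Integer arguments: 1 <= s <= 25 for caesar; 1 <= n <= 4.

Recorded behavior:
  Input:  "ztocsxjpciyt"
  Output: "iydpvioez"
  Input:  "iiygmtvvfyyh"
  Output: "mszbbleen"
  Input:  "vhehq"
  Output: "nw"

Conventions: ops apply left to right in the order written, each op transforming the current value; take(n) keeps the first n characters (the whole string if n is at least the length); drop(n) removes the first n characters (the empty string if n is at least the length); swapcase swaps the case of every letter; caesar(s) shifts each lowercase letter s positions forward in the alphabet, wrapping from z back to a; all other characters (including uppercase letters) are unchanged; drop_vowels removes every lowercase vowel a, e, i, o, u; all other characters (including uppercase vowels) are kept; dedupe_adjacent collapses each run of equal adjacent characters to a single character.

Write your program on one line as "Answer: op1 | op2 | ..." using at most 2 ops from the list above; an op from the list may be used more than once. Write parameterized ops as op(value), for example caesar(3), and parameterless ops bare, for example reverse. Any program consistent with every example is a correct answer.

caesar(6) | drop(3)

Check, running the answer program on each example:
  "ztocsxjpciyt" -> "fzuiydpvioez" -> "iydpvioez"
  "iiygmtvvfyyh" -> "ooemszbbleen" -> "mszbbleen"
  "vhehq" -> "bnknw" -> "nw"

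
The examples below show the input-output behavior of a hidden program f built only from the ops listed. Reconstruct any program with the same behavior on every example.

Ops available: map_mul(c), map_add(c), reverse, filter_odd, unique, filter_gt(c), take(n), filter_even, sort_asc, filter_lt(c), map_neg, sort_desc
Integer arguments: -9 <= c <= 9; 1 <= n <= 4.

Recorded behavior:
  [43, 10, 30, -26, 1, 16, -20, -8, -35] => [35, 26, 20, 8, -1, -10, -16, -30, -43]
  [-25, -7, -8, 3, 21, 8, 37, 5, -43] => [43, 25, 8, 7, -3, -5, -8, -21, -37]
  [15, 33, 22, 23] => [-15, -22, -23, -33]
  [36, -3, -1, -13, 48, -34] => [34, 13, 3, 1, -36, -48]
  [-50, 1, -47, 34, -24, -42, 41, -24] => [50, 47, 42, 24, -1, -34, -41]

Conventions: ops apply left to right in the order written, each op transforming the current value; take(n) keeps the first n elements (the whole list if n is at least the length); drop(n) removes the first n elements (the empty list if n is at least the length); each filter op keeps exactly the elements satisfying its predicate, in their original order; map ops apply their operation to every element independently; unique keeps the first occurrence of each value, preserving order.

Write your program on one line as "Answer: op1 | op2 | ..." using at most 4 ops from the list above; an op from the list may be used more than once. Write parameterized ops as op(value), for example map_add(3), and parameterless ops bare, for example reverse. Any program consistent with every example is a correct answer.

map_neg | reverse | unique | sort_desc

Check, running the answer program on each example:
  [43, 10, 30, -26, 1, 16, -20, -8, -35] -> [-43, -10, -30, 26, -1, -16, 20, 8, 35] -> [35, 8, 20, -16, -1, 26, -30, -10, -43] -> [35, 8, 20, -16, -1, 26, -30, -10, -43] -> [35, 26, 20, 8, -1, -10, -16, -30, -43]
  [-25, -7, -8, 3, 21, 8, 37, 5, -43] -> [25, 7, 8, -3, -21, -8, -37, -5, 43] -> [43, -5, -37, -8, -21, -3, 8, 7, 25] -> [43, -5, -37, -8, -21, -3, 8, 7, 25] -> [43, 25, 8, 7, -3, -5, -8, -21, -37]
  [15, 33, 22, 23] -> [-15, -33, -22, -23] -> [-23, -22, -33, -15] -> [-23, -22, -33, -15] -> [-15, -22, -23, -33]
  [36, -3, -1, -13, 48, -34] -> [-36, 3, 1, 13, -48, 34] -> [34, -48, 13, 1, 3, -36] -> [34, -48, 13, 1, 3, -36] -> [34, 13, 3, 1, -36, -48]
  [-50, 1, -47, 34, -24, -42, 41, -24] -> [50, -1, 47, -34, 24, 42, -41, 24] -> [24, -41, 42, 24, -34, 47, -1, 50] -> [24, -41, 42, -34, 47, -1, 50] -> [50, 47, 42, 24, -1, -34, -41]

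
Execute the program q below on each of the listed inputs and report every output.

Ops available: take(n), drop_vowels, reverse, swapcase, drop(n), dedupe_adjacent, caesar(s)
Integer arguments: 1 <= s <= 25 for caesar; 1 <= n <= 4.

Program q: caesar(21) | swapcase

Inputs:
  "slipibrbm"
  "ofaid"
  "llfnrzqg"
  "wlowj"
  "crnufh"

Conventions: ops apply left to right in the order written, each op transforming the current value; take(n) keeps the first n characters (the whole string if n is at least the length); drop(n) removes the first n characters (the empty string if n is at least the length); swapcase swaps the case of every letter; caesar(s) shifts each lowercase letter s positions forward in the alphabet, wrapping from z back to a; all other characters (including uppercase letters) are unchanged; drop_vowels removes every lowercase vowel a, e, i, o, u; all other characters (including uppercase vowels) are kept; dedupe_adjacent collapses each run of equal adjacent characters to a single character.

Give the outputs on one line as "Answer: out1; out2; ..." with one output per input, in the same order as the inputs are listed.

"NGDKDWMWH"; "JAVDY"; "GGAIMULB"; "RGJRE"; "XMIPAC"

Execution, op by op:
  "slipibrbm" -> "ngdkdwmwh" -> "NGDKDWMWH"
  "ofaid" -> "javdy" -> "JAVDY"
  "llfnrzqg" -> "ggaimulb" -> "GGAIMULB"
  "wlowj" -> "rgjre" -> "RGJRE"
  "crnufh" -> "xmipac" -> "XMIPAC"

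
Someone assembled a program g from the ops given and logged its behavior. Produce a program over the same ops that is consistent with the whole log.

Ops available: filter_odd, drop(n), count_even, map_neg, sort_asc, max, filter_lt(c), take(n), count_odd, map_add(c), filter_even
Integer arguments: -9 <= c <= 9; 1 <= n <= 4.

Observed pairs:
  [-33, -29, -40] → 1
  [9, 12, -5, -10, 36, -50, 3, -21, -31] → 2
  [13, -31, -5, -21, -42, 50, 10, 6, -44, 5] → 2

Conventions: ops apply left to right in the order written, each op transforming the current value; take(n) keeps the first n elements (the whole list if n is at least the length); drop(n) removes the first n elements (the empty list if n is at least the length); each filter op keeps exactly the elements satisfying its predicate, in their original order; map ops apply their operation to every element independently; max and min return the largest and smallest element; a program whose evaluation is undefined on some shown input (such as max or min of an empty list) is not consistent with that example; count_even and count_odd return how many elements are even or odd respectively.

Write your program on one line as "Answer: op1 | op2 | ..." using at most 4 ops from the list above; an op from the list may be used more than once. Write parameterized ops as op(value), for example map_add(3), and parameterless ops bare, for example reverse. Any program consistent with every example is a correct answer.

sort_asc | take(4) | map_add(5) | count_odd

Check, running the answer program on each example:
  [-33, -29, -40] -> [-40, -33, -29] -> [-40, -33, -29] -> [-35, -28, -24] -> 1
  [9, 12, -5, -10, 36, -50, 3, -21, -31] -> [-50, -31, -21, -10, -5, 3, 9, 12, 36] -> [-50, -31, -21, -10] -> [-45, -26, -16, -5] -> 2
  [13, -31, -5, -21, -42, 50, 10, 6, -44, 5] -> [-44, -42, -31, -21, -5, 5, 6, 10, 13, 50] -> [-44, -42, -31, -21] -> [-39, -37, -26, -16] -> 2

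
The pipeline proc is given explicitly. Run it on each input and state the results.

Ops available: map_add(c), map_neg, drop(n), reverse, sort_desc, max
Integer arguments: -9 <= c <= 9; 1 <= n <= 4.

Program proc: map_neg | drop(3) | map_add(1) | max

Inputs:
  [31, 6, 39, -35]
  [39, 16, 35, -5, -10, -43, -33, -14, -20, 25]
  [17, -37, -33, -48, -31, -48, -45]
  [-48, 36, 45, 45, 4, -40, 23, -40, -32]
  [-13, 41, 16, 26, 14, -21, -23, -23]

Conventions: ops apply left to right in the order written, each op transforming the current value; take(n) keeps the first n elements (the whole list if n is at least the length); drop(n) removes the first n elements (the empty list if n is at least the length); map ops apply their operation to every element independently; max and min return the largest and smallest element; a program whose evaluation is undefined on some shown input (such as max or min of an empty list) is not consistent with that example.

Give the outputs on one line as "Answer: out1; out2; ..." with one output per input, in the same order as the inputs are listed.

36; 44; 49; 41; 24

Execution, op by op:
  [31, 6, 39, -35] -> [-31, -6, -39, 35] -> [35] -> [36] -> 36
  [39, 16, 35, -5, -10, -43, -33, -14, -20, 25] -> [-39, -16, -35, 5, 10, 43, 33, 14, 20, -25] -> [5, 10, 43, 33, 14, 20, -25] -> [6, 11, 44, 34, 15, 21, -24] -> 44
  [17, -37, -33, -48, -31, -48, -45] -> [-17, 37, 33, 48, 31, 48, 45] -> [48, 31, 48, 45] -> [49, 32, 49, 46] -> 49
  [-48, 36, 45, 45, 4, -40, 23, -40, -32] -> [48, -36, -45, -45, -4, 40, -23, 40, 32] -> [-45, -4, 40, -23, 40, 32] -> [-44, -3, 41, -22, 41, 33] -> 41
  [-13, 41, 16, 26, 14, -21, -23, -23] -> [13, -41, -16, -26, -14, 21, 23, 23] -> [-26, -14, 21, 23, 23] -> [-25, -13, 22, 24, 24] -> 24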